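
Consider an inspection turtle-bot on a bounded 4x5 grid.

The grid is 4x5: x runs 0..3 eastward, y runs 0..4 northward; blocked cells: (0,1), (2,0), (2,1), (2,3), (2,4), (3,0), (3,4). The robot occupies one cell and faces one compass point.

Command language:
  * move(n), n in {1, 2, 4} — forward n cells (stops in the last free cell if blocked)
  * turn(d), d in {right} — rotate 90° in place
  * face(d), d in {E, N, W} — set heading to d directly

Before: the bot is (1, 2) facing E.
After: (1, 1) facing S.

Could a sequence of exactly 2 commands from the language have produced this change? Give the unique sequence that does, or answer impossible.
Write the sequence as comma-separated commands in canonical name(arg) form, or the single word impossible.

key: running move(1) before turn(right) would end elsewhere — order is forced
start: (1, 2) facing E
1. turn(right) → (1, 2) facing S
2. move(1) → (1, 1) facing S
no other 2-command option fits: unique.

turn(right), move(1)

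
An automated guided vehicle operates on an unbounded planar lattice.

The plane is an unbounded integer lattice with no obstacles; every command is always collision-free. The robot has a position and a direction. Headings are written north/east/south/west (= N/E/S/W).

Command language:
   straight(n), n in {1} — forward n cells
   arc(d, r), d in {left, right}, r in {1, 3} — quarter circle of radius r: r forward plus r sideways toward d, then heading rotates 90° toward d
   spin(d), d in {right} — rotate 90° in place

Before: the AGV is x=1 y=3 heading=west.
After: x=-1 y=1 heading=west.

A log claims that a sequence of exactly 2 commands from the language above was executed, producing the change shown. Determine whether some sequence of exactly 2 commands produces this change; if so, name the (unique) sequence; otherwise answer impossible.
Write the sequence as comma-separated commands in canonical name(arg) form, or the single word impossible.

key: still facing W at the end — net rotation zero over 2 steps
start: x=1 y=3 heading=west
[1] after arc(left, 1): x=0 y=2 heading=south
[2] after arc(right, 1): x=-1 y=1 heading=west
all 36 alternatives checked — unique.

arc(left, 1), arc(right, 1)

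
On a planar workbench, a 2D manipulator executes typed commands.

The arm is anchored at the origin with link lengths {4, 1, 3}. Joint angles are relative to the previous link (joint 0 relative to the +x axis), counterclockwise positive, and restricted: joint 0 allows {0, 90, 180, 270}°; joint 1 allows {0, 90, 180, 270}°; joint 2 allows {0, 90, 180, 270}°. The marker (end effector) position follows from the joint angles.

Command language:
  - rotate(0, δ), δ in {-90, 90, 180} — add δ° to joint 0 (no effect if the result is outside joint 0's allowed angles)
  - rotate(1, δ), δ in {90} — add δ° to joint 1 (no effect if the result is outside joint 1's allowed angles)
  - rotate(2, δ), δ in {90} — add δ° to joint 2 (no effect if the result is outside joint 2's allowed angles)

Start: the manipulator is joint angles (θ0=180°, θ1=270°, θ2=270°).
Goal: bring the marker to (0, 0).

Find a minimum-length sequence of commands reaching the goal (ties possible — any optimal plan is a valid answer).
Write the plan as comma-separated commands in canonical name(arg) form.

rotate(1, 90), rotate(1, 90), rotate(1, 90), rotate(2, 90)

from: joint angles (θ0=180°, θ1=270°, θ2=270°)
step 1 (rotate(1, 90)): joint angles (θ0=180°, θ1=0°, θ2=270°)
step 2 (rotate(1, 90)): joint angles (θ0=180°, θ1=90°, θ2=270°)
step 3 (rotate(1, 90)): joint angles (θ0=180°, θ1=180°, θ2=270°)
step 4 (rotate(2, 90)): joint angles (θ0=180°, θ1=180°, θ2=0°)
no 3-step plan works, so 4 is optimal.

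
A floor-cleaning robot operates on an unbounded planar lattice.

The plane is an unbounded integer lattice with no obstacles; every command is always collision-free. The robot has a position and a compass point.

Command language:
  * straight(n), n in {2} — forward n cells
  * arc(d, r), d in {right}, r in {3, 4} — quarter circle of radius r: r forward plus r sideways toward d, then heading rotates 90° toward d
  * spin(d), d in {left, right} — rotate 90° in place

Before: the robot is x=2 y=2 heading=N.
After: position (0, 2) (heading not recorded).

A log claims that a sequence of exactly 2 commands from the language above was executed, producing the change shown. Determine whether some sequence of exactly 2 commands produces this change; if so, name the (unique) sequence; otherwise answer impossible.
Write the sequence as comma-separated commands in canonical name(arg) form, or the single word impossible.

spin(left), straight(2)

key: order matters: swapping spin(left) and straight(2) lands elsewhere
begin: x=2 y=2 heading=N
[1] after spin(left): x=2 y=2 heading=W
[2] after straight(2): x=0 y=2 heading=W
no other 2-command option fits: unique.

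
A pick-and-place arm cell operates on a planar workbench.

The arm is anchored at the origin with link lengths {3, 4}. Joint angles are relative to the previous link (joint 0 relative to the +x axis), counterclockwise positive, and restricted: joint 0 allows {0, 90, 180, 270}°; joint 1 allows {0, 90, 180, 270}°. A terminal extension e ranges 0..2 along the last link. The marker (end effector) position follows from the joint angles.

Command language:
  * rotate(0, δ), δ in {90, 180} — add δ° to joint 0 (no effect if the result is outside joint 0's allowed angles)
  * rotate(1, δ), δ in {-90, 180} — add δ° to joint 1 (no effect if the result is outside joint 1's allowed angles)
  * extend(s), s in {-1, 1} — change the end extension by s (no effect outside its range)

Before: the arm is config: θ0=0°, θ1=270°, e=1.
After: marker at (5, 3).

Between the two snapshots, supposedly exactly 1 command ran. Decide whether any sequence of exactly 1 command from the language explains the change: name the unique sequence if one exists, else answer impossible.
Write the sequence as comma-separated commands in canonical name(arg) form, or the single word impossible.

rotate(0, 90)

initial: config: θ0=0°, θ1=270°, e=1
1. rotate(0, 90) → config: θ0=90°, θ1=270°, e=1
no other 1-command option fits: unique.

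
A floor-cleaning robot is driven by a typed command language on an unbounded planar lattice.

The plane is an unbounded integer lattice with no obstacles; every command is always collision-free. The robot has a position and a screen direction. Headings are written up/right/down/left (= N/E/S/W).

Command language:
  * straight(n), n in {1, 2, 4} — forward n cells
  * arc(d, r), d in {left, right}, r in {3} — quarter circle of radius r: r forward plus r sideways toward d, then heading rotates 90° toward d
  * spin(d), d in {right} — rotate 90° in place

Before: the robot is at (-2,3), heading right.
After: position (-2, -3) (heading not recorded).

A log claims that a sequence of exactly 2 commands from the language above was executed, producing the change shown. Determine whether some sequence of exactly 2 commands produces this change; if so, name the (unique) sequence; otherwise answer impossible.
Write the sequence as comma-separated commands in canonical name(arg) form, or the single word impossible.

arc(right, 3), arc(right, 3)

initial: at (-2,3), heading right
1. arc(right, 3) → at (1,0), heading down
2. arc(right, 3) → at (-2,-3), heading left
all 36 alternatives checked — unique.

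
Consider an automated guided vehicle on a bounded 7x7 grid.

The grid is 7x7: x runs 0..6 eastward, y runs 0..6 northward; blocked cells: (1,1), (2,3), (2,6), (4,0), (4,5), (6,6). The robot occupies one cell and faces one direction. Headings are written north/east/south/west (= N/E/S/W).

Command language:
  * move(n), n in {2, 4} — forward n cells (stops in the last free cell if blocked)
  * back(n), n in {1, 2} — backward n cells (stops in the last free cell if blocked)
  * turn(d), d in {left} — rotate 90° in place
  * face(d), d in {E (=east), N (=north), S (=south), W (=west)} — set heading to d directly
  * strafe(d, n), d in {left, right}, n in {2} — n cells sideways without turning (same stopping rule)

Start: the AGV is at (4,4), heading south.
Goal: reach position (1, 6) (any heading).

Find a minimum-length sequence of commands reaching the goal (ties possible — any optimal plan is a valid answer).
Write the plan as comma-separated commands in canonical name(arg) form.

strafe(right, 2), strafe(right, 2), back(2), strafe(left, 2)

begin: at (4,4), heading south
step 1 (strafe(right, 2)): at (2,4), heading south
step 2 (strafe(right, 2)): at (0,4), heading south
step 3 (back(2)): at (0,6), heading south
step 4 (strafe(left, 2)): at (1,6), heading south
minimal: 4 command(s), checked below 4.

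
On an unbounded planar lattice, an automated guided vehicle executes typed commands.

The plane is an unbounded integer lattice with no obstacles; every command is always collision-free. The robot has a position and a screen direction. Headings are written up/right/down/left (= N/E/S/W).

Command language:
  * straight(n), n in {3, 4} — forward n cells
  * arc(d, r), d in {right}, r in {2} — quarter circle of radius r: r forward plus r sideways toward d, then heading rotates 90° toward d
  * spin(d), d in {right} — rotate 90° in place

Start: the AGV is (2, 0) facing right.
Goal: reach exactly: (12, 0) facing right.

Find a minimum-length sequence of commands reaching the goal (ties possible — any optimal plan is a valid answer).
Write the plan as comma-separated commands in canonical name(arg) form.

start: (2, 0) facing right
t=1 straight(4) ⇒ (6, 0) facing right
t=2 straight(3) ⇒ (9, 0) facing right
t=3 straight(3) ⇒ (12, 0) facing right
shorter routes all fall short; 3 is best.

straight(4), straight(3), straight(3)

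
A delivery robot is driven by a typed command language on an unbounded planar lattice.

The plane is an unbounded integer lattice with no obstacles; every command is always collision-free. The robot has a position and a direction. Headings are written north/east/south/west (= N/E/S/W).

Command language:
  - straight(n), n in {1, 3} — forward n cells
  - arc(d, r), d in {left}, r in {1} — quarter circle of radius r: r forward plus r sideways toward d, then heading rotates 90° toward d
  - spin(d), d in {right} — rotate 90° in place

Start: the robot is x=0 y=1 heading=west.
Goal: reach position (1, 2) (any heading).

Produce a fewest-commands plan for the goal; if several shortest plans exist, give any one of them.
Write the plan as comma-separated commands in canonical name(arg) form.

spin(right), spin(right), arc(left, 1)

t0: x=0 y=1 heading=west
t=1 spin(right) ⇒ x=0 y=1 heading=north
t=2 spin(right) ⇒ x=0 y=1 heading=east
t=3 arc(left, 1) ⇒ x=1 y=2 heading=north
shorter routes all fall short; 3 is best.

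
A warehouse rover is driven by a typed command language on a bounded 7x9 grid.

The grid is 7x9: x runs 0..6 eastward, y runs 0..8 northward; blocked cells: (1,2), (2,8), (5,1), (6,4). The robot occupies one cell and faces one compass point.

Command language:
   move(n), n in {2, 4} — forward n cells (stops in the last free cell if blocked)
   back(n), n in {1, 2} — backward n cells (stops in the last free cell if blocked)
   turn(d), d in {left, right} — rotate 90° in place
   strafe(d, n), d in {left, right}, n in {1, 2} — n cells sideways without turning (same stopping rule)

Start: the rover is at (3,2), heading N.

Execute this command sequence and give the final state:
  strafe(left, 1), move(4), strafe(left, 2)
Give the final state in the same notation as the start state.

at (0,6), heading N

from: at (3,2), heading N
1. strafe(left, 1) → at (2,2), heading N
2. move(4) → at (2,6), heading N
3. strafe(left, 2) → at (0,6), heading N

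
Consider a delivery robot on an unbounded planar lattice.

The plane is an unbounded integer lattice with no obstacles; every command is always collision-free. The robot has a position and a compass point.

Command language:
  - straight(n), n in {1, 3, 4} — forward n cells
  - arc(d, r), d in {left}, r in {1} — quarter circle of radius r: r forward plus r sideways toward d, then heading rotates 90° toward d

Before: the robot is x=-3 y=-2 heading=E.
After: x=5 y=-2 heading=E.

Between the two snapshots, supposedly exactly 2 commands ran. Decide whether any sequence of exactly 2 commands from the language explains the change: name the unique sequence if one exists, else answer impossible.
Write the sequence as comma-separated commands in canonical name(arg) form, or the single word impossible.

straight(4), straight(4)

key: heading stays E — no command in the sequence turns
from: x=-3 y=-2 heading=E
t=1 straight(4) ⇒ x=1 y=-2 heading=E
t=2 straight(4) ⇒ x=5 y=-2 heading=E
no other 2-command option fits: unique.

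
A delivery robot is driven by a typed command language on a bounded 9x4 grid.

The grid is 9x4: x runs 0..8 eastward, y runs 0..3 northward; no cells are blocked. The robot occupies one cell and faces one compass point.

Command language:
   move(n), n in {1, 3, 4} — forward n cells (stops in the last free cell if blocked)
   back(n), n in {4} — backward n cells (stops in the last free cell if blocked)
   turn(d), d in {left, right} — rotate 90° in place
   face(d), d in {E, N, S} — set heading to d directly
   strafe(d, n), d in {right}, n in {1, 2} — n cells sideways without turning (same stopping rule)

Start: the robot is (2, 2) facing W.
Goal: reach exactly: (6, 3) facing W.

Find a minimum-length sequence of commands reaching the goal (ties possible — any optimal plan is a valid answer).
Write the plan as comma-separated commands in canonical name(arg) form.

start: (2, 2) facing W
t=1 strafe(right, 1) ⇒ (2, 3) facing W
t=2 back(4) ⇒ (6, 3) facing W
nothing shorter than 2 reaches the goal.

strafe(right, 1), back(4)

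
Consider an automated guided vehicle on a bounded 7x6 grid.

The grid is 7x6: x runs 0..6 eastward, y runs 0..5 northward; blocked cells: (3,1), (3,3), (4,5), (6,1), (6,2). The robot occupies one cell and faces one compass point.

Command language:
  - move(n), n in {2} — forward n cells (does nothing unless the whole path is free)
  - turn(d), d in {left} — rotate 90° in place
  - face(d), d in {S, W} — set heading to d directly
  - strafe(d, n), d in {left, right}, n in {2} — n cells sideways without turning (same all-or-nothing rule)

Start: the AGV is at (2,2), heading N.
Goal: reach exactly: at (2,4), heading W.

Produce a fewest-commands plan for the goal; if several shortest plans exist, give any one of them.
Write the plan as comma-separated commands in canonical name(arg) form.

t0: at (2,2), heading N
t=1 turn(left) ⇒ at (2,2), heading W
t=2 strafe(right, 2) ⇒ at (2,4), heading W
no 1-step plan works, so 2 is optimal.

turn(left), strafe(right, 2)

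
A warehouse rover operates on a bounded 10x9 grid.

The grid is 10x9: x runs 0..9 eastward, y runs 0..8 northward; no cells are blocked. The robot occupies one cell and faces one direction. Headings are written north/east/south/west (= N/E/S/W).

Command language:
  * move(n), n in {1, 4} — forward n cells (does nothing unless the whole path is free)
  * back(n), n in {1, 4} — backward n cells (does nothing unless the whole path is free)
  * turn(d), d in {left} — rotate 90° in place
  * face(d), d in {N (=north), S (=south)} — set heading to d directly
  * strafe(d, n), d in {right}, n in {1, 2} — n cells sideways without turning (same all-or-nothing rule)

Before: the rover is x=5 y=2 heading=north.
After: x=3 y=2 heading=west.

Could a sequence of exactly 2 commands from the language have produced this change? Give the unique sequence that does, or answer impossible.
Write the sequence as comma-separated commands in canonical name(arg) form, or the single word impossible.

impossible

every 2-command combo misses the target.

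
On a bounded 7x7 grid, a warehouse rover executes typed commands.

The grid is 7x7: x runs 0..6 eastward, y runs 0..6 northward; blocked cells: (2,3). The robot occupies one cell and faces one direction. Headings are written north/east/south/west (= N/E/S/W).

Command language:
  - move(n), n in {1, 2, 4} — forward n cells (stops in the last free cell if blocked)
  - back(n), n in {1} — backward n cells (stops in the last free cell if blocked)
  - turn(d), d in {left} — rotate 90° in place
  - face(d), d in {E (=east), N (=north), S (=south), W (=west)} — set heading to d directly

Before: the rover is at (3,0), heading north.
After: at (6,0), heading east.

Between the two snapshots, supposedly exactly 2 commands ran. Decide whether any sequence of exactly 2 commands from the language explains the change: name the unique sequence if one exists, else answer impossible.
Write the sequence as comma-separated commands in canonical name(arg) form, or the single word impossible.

face(E), move(4)

key: cell and facing (now E) both changed — the 2 commands mix motion and turning
t0: at (3,0), heading north
step 1 (face(E)): at (3,0), heading east
step 2 (move(4)): at (6,0), heading east
uniquely the one of 81 2-step routes that fits.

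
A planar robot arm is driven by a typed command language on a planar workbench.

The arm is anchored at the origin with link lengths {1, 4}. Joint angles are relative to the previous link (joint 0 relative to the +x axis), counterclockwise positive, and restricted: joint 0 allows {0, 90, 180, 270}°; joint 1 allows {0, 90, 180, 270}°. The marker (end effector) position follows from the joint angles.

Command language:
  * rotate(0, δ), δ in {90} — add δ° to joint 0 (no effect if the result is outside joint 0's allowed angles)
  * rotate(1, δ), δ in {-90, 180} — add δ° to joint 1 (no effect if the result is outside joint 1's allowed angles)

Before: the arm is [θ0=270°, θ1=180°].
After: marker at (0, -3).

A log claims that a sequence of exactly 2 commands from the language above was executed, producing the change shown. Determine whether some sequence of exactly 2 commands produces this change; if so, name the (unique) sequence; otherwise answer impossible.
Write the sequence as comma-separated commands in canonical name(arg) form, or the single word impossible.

rotate(0, 90), rotate(0, 90)

initial: [θ0=270°, θ1=180°]
[1] after rotate(0, 90): [θ0=0°, θ1=180°]
[2] after rotate(0, 90): [θ0=90°, θ1=180°]
uniquely the one of 9 2-step routes that fits.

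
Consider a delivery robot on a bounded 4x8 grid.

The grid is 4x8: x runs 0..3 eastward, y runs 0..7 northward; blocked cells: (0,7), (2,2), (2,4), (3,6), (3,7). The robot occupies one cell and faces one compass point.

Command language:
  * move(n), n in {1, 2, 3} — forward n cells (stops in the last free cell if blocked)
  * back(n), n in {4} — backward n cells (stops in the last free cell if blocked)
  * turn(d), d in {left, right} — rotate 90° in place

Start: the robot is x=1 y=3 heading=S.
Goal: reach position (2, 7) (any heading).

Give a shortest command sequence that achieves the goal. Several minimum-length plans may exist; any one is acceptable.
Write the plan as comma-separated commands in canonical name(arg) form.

t0: x=1 y=3 heading=S
step 1 (back(4)): x=1 y=7 heading=S
step 2 (turn(left)): x=1 y=7 heading=E
step 3 (move(3)): x=2 y=7 heading=E
nothing shorter than 3 reaches the goal.

back(4), turn(left), move(3)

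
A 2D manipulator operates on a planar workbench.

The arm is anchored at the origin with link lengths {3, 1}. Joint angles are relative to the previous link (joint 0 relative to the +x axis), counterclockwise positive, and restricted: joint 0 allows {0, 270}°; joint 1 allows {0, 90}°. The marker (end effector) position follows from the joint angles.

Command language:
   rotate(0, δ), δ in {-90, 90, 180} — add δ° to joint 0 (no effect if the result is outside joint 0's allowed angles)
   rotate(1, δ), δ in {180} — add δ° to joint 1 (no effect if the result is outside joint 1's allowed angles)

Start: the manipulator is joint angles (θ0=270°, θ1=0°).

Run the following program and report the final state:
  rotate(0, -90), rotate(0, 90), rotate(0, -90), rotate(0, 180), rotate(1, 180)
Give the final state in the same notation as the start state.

joint angles (θ0=270°, θ1=0°)

from: joint angles (θ0=270°, θ1=0°)
t=1 rotate(0, -90) ⇒ joint angles (θ0=270°, θ1=0°)
t=2 rotate(0, 90) ⇒ joint angles (θ0=0°, θ1=0°)
t=3 rotate(0, -90) ⇒ joint angles (θ0=270°, θ1=0°)
t=4 rotate(0, 180) ⇒ joint angles (θ0=270°, θ1=0°)
t=5 rotate(1, 180) ⇒ joint angles (θ0=270°, θ1=0°)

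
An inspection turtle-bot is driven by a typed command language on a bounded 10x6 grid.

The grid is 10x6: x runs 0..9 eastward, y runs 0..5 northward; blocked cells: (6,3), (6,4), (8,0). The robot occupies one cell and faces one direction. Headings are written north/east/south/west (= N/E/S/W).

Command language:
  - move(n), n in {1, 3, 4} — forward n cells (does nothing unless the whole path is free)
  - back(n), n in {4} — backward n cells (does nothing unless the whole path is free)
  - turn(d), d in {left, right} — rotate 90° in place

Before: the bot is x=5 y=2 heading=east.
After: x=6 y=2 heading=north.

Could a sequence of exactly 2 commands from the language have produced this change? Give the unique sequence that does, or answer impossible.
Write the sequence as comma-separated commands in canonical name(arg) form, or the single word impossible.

key: position moved to (6,2) AND the heading swung to N — translation plus rotation needed
begin: x=5 y=2 heading=east
[1] after move(1): x=6 y=2 heading=east
[2] after turn(left): x=6 y=2 heading=north
uniquely the one of 36 2-step routes that fits.

move(1), turn(left)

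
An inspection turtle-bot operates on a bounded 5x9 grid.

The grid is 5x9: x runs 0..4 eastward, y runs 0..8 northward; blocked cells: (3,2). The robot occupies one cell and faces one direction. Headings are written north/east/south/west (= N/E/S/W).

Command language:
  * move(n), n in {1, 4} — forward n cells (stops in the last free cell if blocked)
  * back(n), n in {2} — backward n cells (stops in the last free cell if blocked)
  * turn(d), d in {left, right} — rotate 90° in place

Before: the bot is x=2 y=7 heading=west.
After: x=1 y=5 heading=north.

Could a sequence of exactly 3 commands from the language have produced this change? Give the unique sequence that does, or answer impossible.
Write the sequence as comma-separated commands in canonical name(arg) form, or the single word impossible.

move(1), turn(right), back(2)

key: cell and facing (now N) both changed — the 3 commands mix motion and turning
from: x=2 y=7 heading=west
t=1 move(1) ⇒ x=1 y=7 heading=west
t=2 turn(right) ⇒ x=1 y=7 heading=north
t=3 back(2) ⇒ x=1 y=5 heading=north
no other 3-command option fits: unique.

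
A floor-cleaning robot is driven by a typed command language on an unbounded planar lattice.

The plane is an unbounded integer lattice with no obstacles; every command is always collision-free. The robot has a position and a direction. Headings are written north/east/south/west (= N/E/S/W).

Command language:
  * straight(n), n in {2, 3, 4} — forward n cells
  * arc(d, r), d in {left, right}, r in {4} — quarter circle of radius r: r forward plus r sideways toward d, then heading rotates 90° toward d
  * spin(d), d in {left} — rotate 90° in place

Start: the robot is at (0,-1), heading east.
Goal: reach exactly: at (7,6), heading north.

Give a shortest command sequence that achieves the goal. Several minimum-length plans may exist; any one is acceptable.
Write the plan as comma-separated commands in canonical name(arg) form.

straight(3), arc(left, 4), straight(3)

start: at (0,-1), heading east
1. straight(3) → at (3,-1), heading east
2. arc(left, 4) → at (7,3), heading north
3. straight(3) → at (7,6), heading north
no 2-step plan works, so 3 is optimal.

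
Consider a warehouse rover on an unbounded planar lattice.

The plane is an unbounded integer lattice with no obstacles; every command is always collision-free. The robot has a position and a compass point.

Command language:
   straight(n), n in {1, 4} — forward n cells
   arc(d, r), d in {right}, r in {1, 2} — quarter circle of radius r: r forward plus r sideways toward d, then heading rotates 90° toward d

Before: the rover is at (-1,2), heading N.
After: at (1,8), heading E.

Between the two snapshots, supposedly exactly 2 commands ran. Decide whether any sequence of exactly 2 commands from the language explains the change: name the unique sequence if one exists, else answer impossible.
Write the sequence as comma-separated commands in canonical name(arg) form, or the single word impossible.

straight(4), arc(right, 2)

key: position moved to (1,8) AND the heading swung to E — translation plus rotation needed
t0: at (-1,2), heading N
t=1 straight(4) ⇒ at (-1,6), heading N
t=2 arc(right, 2) ⇒ at (1,8), heading E
no rival 2-sequence matches.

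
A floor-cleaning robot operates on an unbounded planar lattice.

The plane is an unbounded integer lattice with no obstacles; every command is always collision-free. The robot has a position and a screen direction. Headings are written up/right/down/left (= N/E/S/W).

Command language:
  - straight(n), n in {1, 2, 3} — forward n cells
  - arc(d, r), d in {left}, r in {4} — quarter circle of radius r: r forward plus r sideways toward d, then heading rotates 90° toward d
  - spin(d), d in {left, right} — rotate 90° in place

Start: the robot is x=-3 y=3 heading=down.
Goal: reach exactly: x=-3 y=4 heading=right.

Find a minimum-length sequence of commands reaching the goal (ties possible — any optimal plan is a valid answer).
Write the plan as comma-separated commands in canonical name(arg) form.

spin(right), spin(right), straight(1), spin(right)

from: x=-3 y=3 heading=down
t=1 spin(right) ⇒ x=-3 y=3 heading=left
t=2 spin(right) ⇒ x=-3 y=3 heading=up
t=3 straight(1) ⇒ x=-3 y=4 heading=up
t=4 spin(right) ⇒ x=-3 y=4 heading=right
nothing shorter than 4 reaches the goal.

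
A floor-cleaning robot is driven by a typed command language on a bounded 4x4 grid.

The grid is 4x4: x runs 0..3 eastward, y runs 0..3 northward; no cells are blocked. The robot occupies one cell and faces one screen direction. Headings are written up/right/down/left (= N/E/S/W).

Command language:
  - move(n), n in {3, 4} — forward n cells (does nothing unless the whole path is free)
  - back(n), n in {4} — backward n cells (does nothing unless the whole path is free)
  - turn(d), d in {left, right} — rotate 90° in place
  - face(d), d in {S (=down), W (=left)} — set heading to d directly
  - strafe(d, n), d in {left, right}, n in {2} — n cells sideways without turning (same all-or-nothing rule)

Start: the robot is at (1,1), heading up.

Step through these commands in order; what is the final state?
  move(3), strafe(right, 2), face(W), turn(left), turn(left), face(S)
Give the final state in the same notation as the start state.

at (3,1), heading down

from: at (1,1), heading up
[1] after move(3): at (1,1), heading up
[2] after strafe(right, 2): at (3,1), heading up
[3] after face(W): at (3,1), heading left
[4] after turn(left): at (3,1), heading down
[5] after turn(left): at (3,1), heading right
[6] after face(S): at (3,1), heading down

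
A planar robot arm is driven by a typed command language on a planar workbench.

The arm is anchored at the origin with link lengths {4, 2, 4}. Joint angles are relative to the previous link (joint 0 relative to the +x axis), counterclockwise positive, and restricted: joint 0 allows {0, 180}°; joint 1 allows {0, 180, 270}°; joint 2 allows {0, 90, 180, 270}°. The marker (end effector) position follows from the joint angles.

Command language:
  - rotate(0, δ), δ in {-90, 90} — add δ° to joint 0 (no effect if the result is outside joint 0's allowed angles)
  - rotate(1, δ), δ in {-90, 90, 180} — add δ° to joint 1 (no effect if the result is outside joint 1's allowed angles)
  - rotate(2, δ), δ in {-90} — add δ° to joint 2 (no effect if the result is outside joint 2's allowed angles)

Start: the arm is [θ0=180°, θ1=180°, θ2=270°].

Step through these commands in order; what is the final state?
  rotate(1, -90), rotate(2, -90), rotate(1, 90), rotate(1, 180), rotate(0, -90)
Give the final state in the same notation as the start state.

start: [θ0=180°, θ1=180°, θ2=270°]
t=1 rotate(1, -90) ⇒ [θ0=180°, θ1=180°, θ2=270°]
t=2 rotate(2, -90) ⇒ [θ0=180°, θ1=180°, θ2=180°]
t=3 rotate(1, 90) ⇒ [θ0=180°, θ1=270°, θ2=180°]
t=4 rotate(1, 180) ⇒ [θ0=180°, θ1=270°, θ2=180°]
t=5 rotate(0, -90) ⇒ [θ0=180°, θ1=270°, θ2=180°]

[θ0=180°, θ1=270°, θ2=180°]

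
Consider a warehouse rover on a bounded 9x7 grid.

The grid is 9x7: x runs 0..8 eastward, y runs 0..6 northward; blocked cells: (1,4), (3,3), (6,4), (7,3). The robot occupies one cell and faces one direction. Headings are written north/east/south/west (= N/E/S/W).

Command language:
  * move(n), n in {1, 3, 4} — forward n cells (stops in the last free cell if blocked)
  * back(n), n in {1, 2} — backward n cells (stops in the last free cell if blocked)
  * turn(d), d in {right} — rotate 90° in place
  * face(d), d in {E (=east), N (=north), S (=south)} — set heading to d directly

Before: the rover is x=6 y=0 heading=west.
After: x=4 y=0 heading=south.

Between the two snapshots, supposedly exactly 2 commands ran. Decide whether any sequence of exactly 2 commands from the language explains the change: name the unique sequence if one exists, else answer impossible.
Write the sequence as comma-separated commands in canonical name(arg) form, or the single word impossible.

no 2-step route produces this change.

impossible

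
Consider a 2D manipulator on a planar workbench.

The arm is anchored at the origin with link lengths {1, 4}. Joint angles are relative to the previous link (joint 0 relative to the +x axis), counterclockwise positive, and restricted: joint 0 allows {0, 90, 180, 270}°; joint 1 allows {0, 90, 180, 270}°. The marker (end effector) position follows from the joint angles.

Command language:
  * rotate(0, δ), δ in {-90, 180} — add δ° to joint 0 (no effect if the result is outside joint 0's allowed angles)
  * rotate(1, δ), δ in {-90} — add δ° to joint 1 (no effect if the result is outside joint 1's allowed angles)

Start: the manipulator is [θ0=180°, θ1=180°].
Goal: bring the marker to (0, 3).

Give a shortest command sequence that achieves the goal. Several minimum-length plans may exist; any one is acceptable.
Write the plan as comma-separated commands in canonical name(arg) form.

begin: [θ0=180°, θ1=180°]
[1] after rotate(0, 180): [θ0=0°, θ1=180°]
[2] after rotate(0, -90): [θ0=270°, θ1=180°]
minimal: 2 command(s), checked below 2.

rotate(0, 180), rotate(0, -90)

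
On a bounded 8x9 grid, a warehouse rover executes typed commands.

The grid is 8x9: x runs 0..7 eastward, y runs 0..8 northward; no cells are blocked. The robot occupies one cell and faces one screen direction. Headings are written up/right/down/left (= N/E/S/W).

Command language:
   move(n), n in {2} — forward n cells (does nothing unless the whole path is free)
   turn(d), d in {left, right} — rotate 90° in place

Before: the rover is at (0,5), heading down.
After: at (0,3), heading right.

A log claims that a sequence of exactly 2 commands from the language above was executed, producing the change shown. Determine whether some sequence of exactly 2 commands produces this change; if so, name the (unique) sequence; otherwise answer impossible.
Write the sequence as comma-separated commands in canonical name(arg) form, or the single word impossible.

move(2), turn(left)

key: running turn(left) before move(2) would end elsewhere — order is forced
from: at (0,5), heading down
1. move(2) → at (0,3), heading down
2. turn(left) → at (0,3), heading right
no rival 2-sequence matches.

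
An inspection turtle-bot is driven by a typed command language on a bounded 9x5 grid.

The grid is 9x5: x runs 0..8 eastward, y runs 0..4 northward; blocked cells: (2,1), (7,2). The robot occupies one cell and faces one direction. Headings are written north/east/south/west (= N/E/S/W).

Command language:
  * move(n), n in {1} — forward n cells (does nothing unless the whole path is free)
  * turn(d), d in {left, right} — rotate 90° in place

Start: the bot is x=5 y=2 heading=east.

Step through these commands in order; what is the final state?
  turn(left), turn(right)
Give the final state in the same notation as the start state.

x=5 y=2 heading=east

begin: x=5 y=2 heading=east
t=1 turn(left) ⇒ x=5 y=2 heading=north
t=2 turn(right) ⇒ x=5 y=2 heading=east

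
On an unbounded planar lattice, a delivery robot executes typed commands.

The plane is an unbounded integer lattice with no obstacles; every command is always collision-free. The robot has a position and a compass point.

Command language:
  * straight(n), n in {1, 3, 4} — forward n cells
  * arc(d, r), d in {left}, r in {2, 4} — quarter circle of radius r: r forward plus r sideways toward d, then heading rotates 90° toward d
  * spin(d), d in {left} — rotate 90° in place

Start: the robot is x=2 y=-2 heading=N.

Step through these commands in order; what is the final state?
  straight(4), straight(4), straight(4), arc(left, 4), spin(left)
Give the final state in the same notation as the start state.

start: x=2 y=-2 heading=N
step 1 (straight(4)): x=2 y=2 heading=N
step 2 (straight(4)): x=2 y=6 heading=N
step 3 (straight(4)): x=2 y=10 heading=N
step 4 (arc(left, 4)): x=-2 y=14 heading=W
step 5 (spin(left)): x=-2 y=14 heading=S

x=-2 y=14 heading=S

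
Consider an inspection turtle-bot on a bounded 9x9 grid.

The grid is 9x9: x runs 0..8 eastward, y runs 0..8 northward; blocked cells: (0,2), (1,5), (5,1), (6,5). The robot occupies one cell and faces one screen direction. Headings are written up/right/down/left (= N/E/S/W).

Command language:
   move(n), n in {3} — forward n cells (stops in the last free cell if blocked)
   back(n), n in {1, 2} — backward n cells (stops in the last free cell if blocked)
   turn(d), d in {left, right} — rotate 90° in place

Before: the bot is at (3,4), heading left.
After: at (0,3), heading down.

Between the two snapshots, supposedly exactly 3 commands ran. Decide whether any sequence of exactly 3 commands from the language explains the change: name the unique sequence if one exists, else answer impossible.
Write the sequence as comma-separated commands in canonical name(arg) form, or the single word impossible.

move(3), turn(left), move(3)

key: cell and facing (now S) both changed — the 3 commands mix motion and turning
initial: at (3,4), heading left
step 1 (move(3)): at (0,4), heading left
step 2 (turn(left)): at (0,4), heading down
step 3 (move(3)): at (0,3), heading down
all 125 alternatives checked — unique.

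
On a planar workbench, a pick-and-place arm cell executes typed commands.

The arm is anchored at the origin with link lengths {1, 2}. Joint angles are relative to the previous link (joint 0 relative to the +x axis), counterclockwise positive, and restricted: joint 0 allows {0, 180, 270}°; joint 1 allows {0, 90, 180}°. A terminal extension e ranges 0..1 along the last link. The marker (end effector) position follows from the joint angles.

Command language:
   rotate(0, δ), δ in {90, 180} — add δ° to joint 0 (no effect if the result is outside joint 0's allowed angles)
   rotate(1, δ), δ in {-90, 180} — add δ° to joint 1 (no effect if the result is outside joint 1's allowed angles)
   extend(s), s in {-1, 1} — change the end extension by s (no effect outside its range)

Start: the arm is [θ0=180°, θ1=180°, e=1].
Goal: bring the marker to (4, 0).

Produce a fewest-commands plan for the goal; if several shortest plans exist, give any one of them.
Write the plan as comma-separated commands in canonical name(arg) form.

rotate(1, 180), rotate(0, 180)

initial: [θ0=180°, θ1=180°, e=1]
1. rotate(1, 180) → [θ0=180°, θ1=0°, e=1]
2. rotate(0, 180) → [θ0=0°, θ1=0°, e=1]
nothing shorter than 2 reaches the goal.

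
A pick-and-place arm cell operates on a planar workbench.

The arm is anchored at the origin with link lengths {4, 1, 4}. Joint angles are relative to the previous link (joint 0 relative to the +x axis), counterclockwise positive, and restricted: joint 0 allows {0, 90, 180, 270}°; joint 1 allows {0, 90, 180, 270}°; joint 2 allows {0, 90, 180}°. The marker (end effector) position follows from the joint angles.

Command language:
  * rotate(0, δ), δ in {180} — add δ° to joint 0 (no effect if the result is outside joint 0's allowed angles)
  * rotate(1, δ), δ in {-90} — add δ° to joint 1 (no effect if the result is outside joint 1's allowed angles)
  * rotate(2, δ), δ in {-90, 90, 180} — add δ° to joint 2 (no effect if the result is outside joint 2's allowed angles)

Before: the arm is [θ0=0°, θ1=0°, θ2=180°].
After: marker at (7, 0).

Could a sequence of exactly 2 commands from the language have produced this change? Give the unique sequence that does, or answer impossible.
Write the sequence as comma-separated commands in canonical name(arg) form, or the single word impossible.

rotate(1, -90), rotate(1, -90)

from: [θ0=0°, θ1=0°, θ2=180°]
1. rotate(1, -90) → [θ0=0°, θ1=270°, θ2=180°]
2. rotate(1, -90) → [θ0=0°, θ1=180°, θ2=180°]
uniquely the one of 25 2-step routes that fits.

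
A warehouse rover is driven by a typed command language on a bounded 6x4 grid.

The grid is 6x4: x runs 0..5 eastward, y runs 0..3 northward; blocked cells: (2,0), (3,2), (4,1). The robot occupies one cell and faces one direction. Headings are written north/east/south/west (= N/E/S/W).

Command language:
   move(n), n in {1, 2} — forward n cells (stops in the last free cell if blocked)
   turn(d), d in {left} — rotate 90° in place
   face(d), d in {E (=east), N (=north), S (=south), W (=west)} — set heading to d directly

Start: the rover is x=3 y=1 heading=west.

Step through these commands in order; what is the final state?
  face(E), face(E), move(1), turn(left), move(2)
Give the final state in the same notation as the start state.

x=3 y=1 heading=north

from: x=3 y=1 heading=west
1. face(E) → x=3 y=1 heading=east
2. face(E) → x=3 y=1 heading=east
3. move(1) → x=3 y=1 heading=east
4. turn(left) → x=3 y=1 heading=north
5. move(2) → x=3 y=1 heading=north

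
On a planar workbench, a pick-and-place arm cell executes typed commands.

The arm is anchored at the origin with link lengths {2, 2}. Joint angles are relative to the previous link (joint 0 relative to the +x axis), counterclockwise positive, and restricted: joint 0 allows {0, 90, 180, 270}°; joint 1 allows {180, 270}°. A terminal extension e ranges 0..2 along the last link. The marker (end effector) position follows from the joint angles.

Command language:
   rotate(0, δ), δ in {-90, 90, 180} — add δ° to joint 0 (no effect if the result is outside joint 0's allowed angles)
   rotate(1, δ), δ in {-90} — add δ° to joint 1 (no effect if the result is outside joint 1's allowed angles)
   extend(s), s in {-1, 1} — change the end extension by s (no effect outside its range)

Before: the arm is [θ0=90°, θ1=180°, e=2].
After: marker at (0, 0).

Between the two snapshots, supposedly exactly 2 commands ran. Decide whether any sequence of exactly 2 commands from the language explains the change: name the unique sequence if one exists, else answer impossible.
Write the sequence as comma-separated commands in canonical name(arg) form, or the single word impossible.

extend(-1), extend(-1)

from: [θ0=90°, θ1=180°, e=2]
step 1 (extend(-1)): [θ0=90°, θ1=180°, e=1]
step 2 (extend(-1)): [θ0=90°, θ1=180°, e=0]
no other 2-command option fits: unique.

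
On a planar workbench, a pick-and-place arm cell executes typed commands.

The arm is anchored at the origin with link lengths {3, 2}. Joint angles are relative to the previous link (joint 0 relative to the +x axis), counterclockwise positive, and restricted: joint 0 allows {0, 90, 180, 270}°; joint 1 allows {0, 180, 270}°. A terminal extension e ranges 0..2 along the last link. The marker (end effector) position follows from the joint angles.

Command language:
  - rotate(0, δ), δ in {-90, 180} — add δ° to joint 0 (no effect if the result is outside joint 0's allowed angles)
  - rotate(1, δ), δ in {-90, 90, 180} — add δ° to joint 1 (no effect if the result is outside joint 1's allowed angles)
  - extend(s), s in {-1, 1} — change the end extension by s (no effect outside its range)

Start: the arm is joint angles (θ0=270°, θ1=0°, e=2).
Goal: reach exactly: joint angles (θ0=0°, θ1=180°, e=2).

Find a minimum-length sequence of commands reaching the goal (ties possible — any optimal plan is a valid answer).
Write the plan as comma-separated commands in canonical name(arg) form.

rotate(0, -90), rotate(0, 180), rotate(1, 180)

initial: joint angles (θ0=270°, θ1=0°, e=2)
[1] after rotate(0, -90): joint angles (θ0=180°, θ1=0°, e=2)
[2] after rotate(0, 180): joint angles (θ0=0°, θ1=0°, e=2)
[3] after rotate(1, 180): joint angles (θ0=0°, θ1=180°, e=2)
nothing shorter than 3 reaches the goal.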